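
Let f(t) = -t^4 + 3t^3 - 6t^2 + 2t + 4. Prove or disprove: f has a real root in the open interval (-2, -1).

The endpoint values f(-2) = -64 and f(-1) = -8 are both negative. Claim: f(t) < 0 for every t in (-2, -1).
Substitute t = -1 − u, where 0 < u < 1 on the interval. Expanding, f(-1 − u) = -u^4 - 7u^3 - 21u^2 - 27u - 8.
All 5 nonzero coefficients of this polynomial in u are negative; hence for u > 0 the value is a sum of negative terms (the constant -8 among them).
So f is strictly negative on (-2, -1); no root exists in the interval.

f has no root in that interval.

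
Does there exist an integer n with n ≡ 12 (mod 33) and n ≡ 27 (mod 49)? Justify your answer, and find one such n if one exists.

The moduli 33 and 49 are coprime, so by the Chinese Remainder Theorem a unique solution modulo 1617 exists.
Any solution of the first congruence is n = 12 + 33t; substituting into the second, 33t ≡ 27 − 12 ≡ 15 (mod 49).
Note 33·3 = 99 ≡ 1 (mod 49) (as 99 − 1 = 2·49), so 33⁻¹ ≡ 3.
Therefore t ≡ 3·15 = 45 (mod 49).
With t = 45: n = 12 + 33·45 = 1497.
Indeed 1497 ≡ 12 (mod 33) and 1497 ≡ 27 (mod 49).

n = 1497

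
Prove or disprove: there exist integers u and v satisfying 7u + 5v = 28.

7 and 5 are coprime, so 7u + 5v ranges over all of ℤ.
Dividing repeatedly: 7 = 1·5 + 2, 5 = 2·2 + 1, 2 = 2·1 + 0.
Back-substituting, 1 = 5 − 2·2 = 5 − 2·(7 − 1·5) = −2·7 + 3·5; that is, 7·(-2) + 5·3 = 1.
Scaling by 28 gives the particular solution (u, v) = (-56, 84).
The general solution is u = -56 + 5k, v = 84 − 7k; taking k = 12 gives the smaller pair u = 4, v = 0.
Indeed 7·4 + 5·0 = 28 + 0 = 28.

u = 4, v = 0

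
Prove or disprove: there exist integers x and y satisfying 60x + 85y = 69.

There are no such integers.

gcd(60, 85) = 5, so every integer of the form 60x + 85y is a multiple of 5.
But 69 is not a multiple of 5 (it leaves remainder 4).
Hence no integers x, y satisfy the equation.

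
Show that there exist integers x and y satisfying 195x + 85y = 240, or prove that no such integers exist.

x = 13, y = -27

gcd(195, 85) = 5, and 5 divides 240, so integer solutions exist.
Dividing through by 5 reduces the equation to 39x + 17y = 48.
Run the Euclidean algorithm on 39 and 17: 39 = 2·17 + 5, 17 = 3·5 + 2, 5 = 2·2 + 1, 2 = 2·1 + 0.
Working back up the chain: 1 = 5 − 2·2 = 5 − 2·(17 − 3·5) = −2·17 + 7·5 = −2·17 + 7·(39 − 2·17) = 7·39 − 16·17. So 39·7 + 17·(-16) = 1.
Times 48: 39·336 + 17·(-768) = 48, so (336, -768) solves it.
Subtracting 19·17 from x and adding 19·39 to y gives the tidier solution (13, -27).
Indeed 195·13 + 85·(-27) = 2535 − 2295 = 240.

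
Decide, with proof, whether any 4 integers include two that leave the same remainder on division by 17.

No; for instance {76, 77, 78, 79} is a counterexample.

Take the 4 consecutive integers 76, 77, 78, 79: their residues mod 17 are all distinct because 4 ≤ 17.
Hence this collection has no pair with equal remainders mod 17, disproving the claim.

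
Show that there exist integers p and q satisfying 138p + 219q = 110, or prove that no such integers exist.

No, no such integers exist.

Any value of 138p + 219q is a multiple of gcd(138, 219) = 3.
But 110 = 3·36 + 2, so 3 ∤ 110.
Therefore 138p + 219q = 110 has no solution in integers.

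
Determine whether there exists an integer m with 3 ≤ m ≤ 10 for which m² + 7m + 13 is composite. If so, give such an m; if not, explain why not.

m = 10

At m = 10: 10² + 7·10 + 13 = 183 = 3·61, which is composite.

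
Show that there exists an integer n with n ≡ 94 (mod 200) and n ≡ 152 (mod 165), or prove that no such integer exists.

Reduce both congruences modulo 5, which divides 200 and 165: they say n ≡ 94 (mod 5) and n ≡ 152 (mod 5).
But 94 mod 5 = 4 while 152 mod 5 = 2, a contradiction.
Hence the system has no solution.

There is no such integer.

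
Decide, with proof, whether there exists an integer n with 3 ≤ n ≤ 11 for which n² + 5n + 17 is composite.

n = 8

At n = 8: 8² + 5·8 + 17 = 121 = 11·11, which is composite.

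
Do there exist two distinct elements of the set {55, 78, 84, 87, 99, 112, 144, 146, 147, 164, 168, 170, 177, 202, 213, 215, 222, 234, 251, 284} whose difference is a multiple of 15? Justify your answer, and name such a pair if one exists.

Both 78 and 168 leave remainder 3 on division by 15; their difference 90 = 6·15 is a multiple of 15.

The pair (78, 168) works.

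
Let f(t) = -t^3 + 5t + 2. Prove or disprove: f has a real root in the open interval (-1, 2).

f(-1) = -2 and f(2) = 4, which have opposite signs.
As a polynomial, f is continuous on every closed interval.
By the Intermediate Value Theorem f must vanish at some point of (-1, 2).

Yes, f has a root in the interval.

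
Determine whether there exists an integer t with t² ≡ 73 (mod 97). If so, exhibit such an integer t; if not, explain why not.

t = 49 works: 49² = 2401, and 2401 − 73 = 2328 = 24·97.

t = 49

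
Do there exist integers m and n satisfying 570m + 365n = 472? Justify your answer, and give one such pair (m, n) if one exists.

gcd(570, 365) = 5, so every integer of the form 570m + 365n is a multiple of 5.
But 472 is not a multiple of 5 (it leaves remainder 2).
So the equation is unsolvable over ℤ.

No, no such integers exist.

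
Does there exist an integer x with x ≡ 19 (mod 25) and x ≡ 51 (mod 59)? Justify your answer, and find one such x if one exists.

gcd(25, 59) = 1, so the Chinese Remainder Theorem guarantees exactly one residue class mod 1475 satisfying both.
Any solution of the first congruence is x = 19 + 25t; substituting into the second, 25t ≡ 51 − 19 ≡ 32 (mod 59).
To invert 25 modulo 59: 59 = 2·25 + 9, 25 = 2·9 + 7, 9 = 1·7 + 2, 7 = 3·2 + 1, 2 = 2·1 + 0, and unwinding, 1 = 7 − 3·2 = 7 − 3·(9 − 1·7) = −3·9 + 4·7 = −3·9 + 4·(25 − 2·9) = 4·25 − 11·9 = 4·25 − 11·(59 − 2·25) = −11·59 + 26·25. Thus 25⁻¹ ≡ 26 (mod 59).
Multiplying by 26: t ≡ 26·32 = 832 ≡ 6 (mod 59).
Taking t = 6 gives x = 19 + 25·6 = 169.
Indeed 169 ≡ 19 (mod 25) and 169 ≡ 51 (mod 59).

x = 169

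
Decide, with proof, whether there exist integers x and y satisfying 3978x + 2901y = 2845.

Both 3978 and 2901 are divisible by gcd(3978, 2901) = 3, hence so is any combination 3978x + 2901y.
But 2845 = 3·948 + 1, so 3 ∤ 2845.
Hence no integers x, y satisfy the equation.

No such integers exist.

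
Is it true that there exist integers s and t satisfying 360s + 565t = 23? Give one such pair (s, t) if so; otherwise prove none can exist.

Any value of 360s + 565t is a multiple of gcd(360, 565) = 5.
However 23 leaves remainder 3 on division by 5.
Therefore 360s + 565t = 23 has no solution in integers.

No, no such integers exist.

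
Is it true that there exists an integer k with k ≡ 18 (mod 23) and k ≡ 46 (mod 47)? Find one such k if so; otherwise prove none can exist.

k = 892

Since 23 and 47 share no common factor, CRT says the pair of congruences has a solution (unique mod 1081).
Write k = 18 + 23t and require 18 + 23t ≡ 46 (mod 47), i.e. 23t ≡ 28 (mod 47).
Note 23·45 = 1035 ≡ 1 (mod 47) (as 1035 − 1 = 22·47), so 23⁻¹ ≡ 45.
Therefore t ≡ 45·28 = 1260 ≡ 38 (mod 47).
With t = 38: k = 18 + 23·38 = 892.
Indeed 892 ≡ 18 (mod 23) and 892 ≡ 46 (mod 47).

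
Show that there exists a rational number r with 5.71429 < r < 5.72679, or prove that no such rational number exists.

r = 103/18

Multiplying by 18: 18·5.71429 = 102.85722 and 18·5.72679 = 103.08222, so the integer 103 lies strictly between them.
Dividing back, 5.71429 < 103/18 < 5.72679, and 103/18 is rational.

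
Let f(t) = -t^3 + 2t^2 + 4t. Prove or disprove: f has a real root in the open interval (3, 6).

f(3) = 3 and f(6) = -120, which have opposite signs.
As a polynomial, f is continuous on every closed interval.
By the Intermediate Value Theorem f must vanish at some point of (3, 6).

Yes, f has a root in the interval.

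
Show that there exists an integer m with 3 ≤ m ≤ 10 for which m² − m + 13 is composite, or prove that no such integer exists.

m = 7

At m = 7: 7² − 7 + 13 = 55 = 5·11, which is composite.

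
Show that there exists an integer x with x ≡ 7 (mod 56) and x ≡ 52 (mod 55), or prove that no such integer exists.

x = 2527

The moduli 56 and 55 are coprime, so by the Chinese Remainder Theorem a unique solution modulo 3080 exists.
Write x = 7 + 56t and require 7 + 56t ≡ 52 (mod 55), i.e. 56t ≡ 45 (mod 55).
56 ≡ 1 (mod 55), so this reads 1t ≡ 45 (mod 55). So t ≡ 45 (mod 55).
With t = 45: x = 7 + 56·45 = 2527.
Verify: 2527 = 45·56 + 7 and 2527 = 45·55 + 52. ✓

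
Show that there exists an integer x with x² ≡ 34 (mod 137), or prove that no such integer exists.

Take x = 50. Then 50² = 2500 = 18·137 + 34, so 50² ≡ 34 (mod 137).

x = 50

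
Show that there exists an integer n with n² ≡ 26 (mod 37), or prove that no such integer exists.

Take n = 27. Then 27² = 729 = 19·37 + 26, so 27² ≡ 26 (mod 37).

n = 27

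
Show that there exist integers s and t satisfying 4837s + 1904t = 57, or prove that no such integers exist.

No, no such integers exist.

Any value of 4837s + 1904t is a multiple of gcd(4837, 1904) = 7.
But 57 is not a multiple of 7 (it leaves remainder 1).
So the equation is unsolvable over ℤ.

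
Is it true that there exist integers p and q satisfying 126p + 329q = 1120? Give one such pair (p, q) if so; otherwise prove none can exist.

p = 35, q = -10

Since gcd(126, 329) = 7 and 1120 = 7·160, Bézout's identity guarantees a solution.
Dividing through by 7 reduces the equation to 18p + 47q = 160.
Run the Euclidean algorithm on 47 and 18: 47 = 2·18 + 11, 18 = 1·11 + 7, 11 = 1·7 + 4, 7 = 1·4 + 3, 4 = 1·3 + 1, 3 = 3·1 + 0.
Back-substituting, 1 = 4 − 1·3 = 4 − (7 − 1·4) = −7 + 2·4 = −7 + 2·(11 − 1·7) = 2·11 − 3·7 = 2·11 − 3·(18 − 1·11) = −3·18 + 5·11 = −3·18 + 5·(47 − 2·18) = 5·47 − 13·18; that is, 18·(-13) + 47·5 = 1.
Multiplying through by 160: p = (-13)·160 = -2080, q = 5·160 = 800 is a solution.
The general solution is p = -2080 + 47k, q = 800 − 18k; taking k = 45 gives the smaller pair p = 35, q = -10.
Check: 126·35 + 329·(-10) = 4410 − 3290 = 1120. ✓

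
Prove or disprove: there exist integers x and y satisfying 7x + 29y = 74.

Since gcd(7, 29) = 1, every integer is an integer combination of 7 and 29.
Euclidean algorithm: 29 = 4·7 + 1, 7 = 7·1 + 0.
Back-substituting, 1 = 29 − 4·7; that is, 7·(-4) + 29·1 = 1.
Times 74: 7·(-296) + 29·74 = 74, so (-296, 74) solves it.
The general solution is x = -296 + 29k, y = 74 − 7k; taking k = 11 gives the smaller pair x = 23, y = -3.
Indeed 7·23 + 29·(-3) = 161 − 87 = 74.

x = 23, y = -3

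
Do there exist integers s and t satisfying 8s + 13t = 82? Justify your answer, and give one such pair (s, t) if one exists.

Since gcd(8, 13) = 1, every integer is an integer combination of 8 and 13.
Euclidean algorithm: 13 = 1·8 + 5, 8 = 1·5 + 3, 5 = 1·3 + 2, 3 = 1·2 + 1, 2 = 2·1 + 0.
Working back up the chain: 1 = 3 − 1·2 = 3 − (5 − 1·3) = −5 + 2·3 = −5 + 2·(8 − 1·5) = 2·8 − 3·5 = 2·8 − 3·(13 − 1·8) = −3·13 + 5·8. So 8·5 + 13·(-3) = 1.
Scaling by 82 gives the particular solution (s, t) = (410, -246).
Subtracting 31·13 from s and adding 31·8 to t gives the tidier solution (7, 2).
Check: 8·7 + 13·2 = 56 + 26 = 82. ✓

s = 7, t = 2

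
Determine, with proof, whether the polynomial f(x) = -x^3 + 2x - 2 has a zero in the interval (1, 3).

The endpoint values f(1) = -1 and f(3) = -23 are both negative. Claim: f(x) < 0 for every x in (1, 3).
Substitute x = 1 + u, where 0 < u < 2 on the interval. Expanding, f(1 + u) = -u^3 - 3u^2 - u - 1.
All 4 nonzero coefficients of this polynomial in u are negative; hence for u > 0 the value is a sum of negative terms (the constant -1 among them).
So f is strictly negative on (1, 3); no root exists in the interval.

No such root exists.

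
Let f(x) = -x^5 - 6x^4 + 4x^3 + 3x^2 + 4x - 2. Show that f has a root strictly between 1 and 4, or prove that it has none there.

Yes, f has a root in the interval.

f(1) = 2 and f(4) = -2242, which have opposite signs.
Since f is a polynomial it is continuous on [1, 4].
By the Intermediate Value Theorem, f takes the value 0 somewhere in the open interval.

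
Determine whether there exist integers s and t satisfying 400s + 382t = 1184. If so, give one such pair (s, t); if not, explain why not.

gcd(400, 382) = 2, and 2 divides 1184, so integer solutions exist.
Dividing through by 2 reduces the equation to 200s + 191t = 592.
Run the Euclidean algorithm on 200 and 191: 200 = 1·191 + 9, 191 = 21·9 + 2, 9 = 4·2 + 1, 2 = 2·1 + 0.
Unwinding: 1 = 9 − 4·2 = 9 − 4·(191 − 21·9) = −4·191 + 85·9 = −4·191 + 85·(200 − 1·191) = 85·200 − 89·191, i.e. 200·85 + 191·(-89) = 1.
Multiplying through by 592: s = 85·592 = 50320, t = (-89)·592 = -52688 is a solution.
The general solution is s = 50320 + 191k, t = -52688 − 200k; taking k = -263 gives the smaller pair s = 87, t = -88.
Indeed 400·87 + 382·(-88) = 34800 − 33616 = 1184.

s = 87, t = -88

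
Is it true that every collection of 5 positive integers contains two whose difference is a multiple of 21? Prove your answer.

No; for instance {99, 100, 101, 102, 103} is a counterexample.

Try 5 consecutive integers, 99, 100, …, 103. Their remainders mod 21 are 15, 16, 17, 18, 19 — pairwise different, as any 5 ≤ 21 consecutive integers have distinct residues.
No two share a residue, so no pair has difference divisible by 21; the claim fails for this set.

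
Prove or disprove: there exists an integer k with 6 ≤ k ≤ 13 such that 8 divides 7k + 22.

k = 6 works, since 7·6 + 22 = 64 = 8·8.

k = 6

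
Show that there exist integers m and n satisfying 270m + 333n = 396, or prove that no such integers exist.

m = 36, n = -28

gcd(270, 333) = 9, and 9 divides 396, so integer solutions exist.
Dividing through by 9 reduces the equation to 30m + 37n = 44.
Dividing repeatedly: 37 = 1·30 + 7, 30 = 4·7 + 2, 7 = 3·2 + 1, 2 = 2·1 + 0.
Working back up the chain: 1 = 7 − 3·2 = 7 − 3·(30 − 4·7) = −3·30 + 13·7 = −3·30 + 13·(37 − 1·30) = 13·37 − 16·30. So 30·(-16) + 37·13 = 1.
Scaling by 44 gives the particular solution (m, n) = (-704, 572).
The general solution is m = -704 + 37k, n = 572 − 30k; taking k = 20 gives the smaller pair m = 36, n = -28.
Check: 270·36 + 333·(-28) = 9720 − 9324 = 396. ✓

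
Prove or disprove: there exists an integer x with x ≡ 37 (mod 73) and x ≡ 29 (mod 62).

x = 3687

The moduli 73 and 62 are coprime, so by the Chinese Remainder Theorem a unique solution modulo 4526 exists.
Any solution of the first congruence is x = 37 + 73t; substituting into the second, 73t ≡ 29 − 37 ≡ 54 (mod 62).
73 ≡ 11 (mod 62), so this reads 11t ≡ 54 (mod 62). Note 11·17 = 187 ≡ 1 (mod 62) (as 187 − 1 = 3·62), so 11⁻¹ ≡ 17.
Therefore t ≡ 17·54 = 918 ≡ 50 (mod 62).
With t = 50: x = 37 + 73·50 = 3687.
Check: 3687 mod 73 = 37, 3687 mod 62 = 29. ✓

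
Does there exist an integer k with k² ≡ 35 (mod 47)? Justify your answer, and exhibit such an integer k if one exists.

No, no such integer exists.

47 is prime, so by Euler's criterion 35 is a square mod 47 iff 35^((47−1)/2) = 35^23 ≡ 1 (mod 47).
Repeated squaring mod 47: 35^2 = 1225 ≡ 3; 35^4 ≡ 3² = 9 ≡ 9; 35^8 ≡ 9² = 81 ≡ 34; 35^16 ≡ 34² = 1156 ≡ 28.
Since 23 = 16 + 4 + 2 + 1, 35^23 ≡ 28 · 9 · 3 · 35; multiplying out mod 47: 28·9 = 252 ≡ 17, then 17·3 = 51 ≡ 4, then 4·35 = 140 ≡ 46. Thus 35^23 ≡ 46 ≡ −1 (mod 47).
The value −1 means 35 is a non-residue modulo 47, so k² ≡ 35 (mod 47) is impossible.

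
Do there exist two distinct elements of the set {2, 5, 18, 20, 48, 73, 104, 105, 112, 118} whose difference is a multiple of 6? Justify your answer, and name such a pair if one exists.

The pair (2, 20) works.

2 mod 6 = 2 and 20 mod 6 = 2, so 20 − 2 = 18 = 3·6.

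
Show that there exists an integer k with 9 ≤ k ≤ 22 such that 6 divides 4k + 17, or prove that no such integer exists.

There is no such integer k in that range.

At k = 9, 4·9 + 17 = 53 ≡ 5 (mod 6), and each step in k adds 4, giving residues 5, 3, 1, 5, 3, 1, 5, 3, 1, 5, 3, 1, 5, 3 for k = 9, 10, …, 22.
Since 0 is absent from this list, 6 ∤ 4k + 17 for every k with 9 ≤ k ≤ 22.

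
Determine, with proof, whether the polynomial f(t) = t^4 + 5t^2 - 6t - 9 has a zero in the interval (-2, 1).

f(-2) = 39 and f(1) = -9, which have opposite signs.
Since f is a polynomial it is continuous on [-2, 1].
By the Intermediate Value Theorem, f takes the value 0 somewhere in the open interval.

Yes, f has a root in the interval.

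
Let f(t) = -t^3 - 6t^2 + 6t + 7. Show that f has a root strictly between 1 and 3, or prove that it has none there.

f(1) = 6 and f(3) = -56, which have opposite signs.
f is continuous everywhere (it is a polynomial), in particular on [1, 3].
By the Intermediate Value Theorem f must vanish at some point of (1, 3).

Such a root exists.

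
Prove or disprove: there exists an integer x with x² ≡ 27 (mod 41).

No, no such integer exists.

41 is prime, so by Euler's criterion 27 is a square mod 41 iff 27^((41−1)/2) = 27^20 ≡ 1 (mod 41).
Squaring successively (mod 41): 27^2 = 729 ≡ 32; 27^4 ≡ 32² = 1024 ≡ 40; 27^8 ≡ 40² = 1600 ≡ 1; 27^16 ≡ 1² = 1 ≡ 1.
Since 20 = 16 + 4, 27^20 ≡ 1 · 40; multiplying out mod 41: 1·40 = 40 ≡ 40. Thus 27^20 ≡ 40 ≡ −1 (mod 41).
By Euler's criterion 27 is a quadratic non-residue mod 41: no x satisfies x² ≡ 27 (mod 41).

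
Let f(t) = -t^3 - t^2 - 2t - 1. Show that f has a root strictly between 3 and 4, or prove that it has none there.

No.

Evaluate at the endpoints: f(3) = -43, f(4) = -89 — same sign (negative).
f'(t) = -3t^2 - 2t - 2 has discriminant (-2)² − 4·(-3)·(-2) = -20 < 0, so f' has no real roots and is negative for every real t.
So f is strictly decreasing; between 3 and 4 its values lie between f(3) = -43 and f(4) = -89, all negative. Therefore f has no root in (3, 4).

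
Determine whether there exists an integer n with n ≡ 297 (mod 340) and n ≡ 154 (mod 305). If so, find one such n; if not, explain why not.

No, no such integer exists.

Both moduli are multiples of 5 = gcd(340, 305), so any solution would satisfy n ≡ 297 and n ≡ 154 modulo 5 simultaneously.
But 297 mod 5 = 2 while 154 mod 5 = 4, a contradiction.
So no integer satisfies both congruences.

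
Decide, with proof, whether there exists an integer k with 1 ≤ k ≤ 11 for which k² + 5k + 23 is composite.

No, no such integer k in that range exists.

The values for k = 1, 2, …, 11 are 29, 37, 47, 59, 73, 89, 107, 127, 149, 173, 199, and each of these is prime.
So no value in the range makes the expression composite.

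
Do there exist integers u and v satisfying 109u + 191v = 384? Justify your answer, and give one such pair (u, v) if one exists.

u = 177, v = -99

109 and 191 are coprime, so 109u + 191v ranges over all of ℤ.
Euclidean algorithm: 191 = 1·109 + 82, 109 = 1·82 + 27, 82 = 3·27 + 1, 27 = 27·1 + 0.
Working back up the chain: 1 = 82 − 3·27 = 82 − 3·(109 − 1·82) = −3·109 + 4·82 = −3·109 + 4·(191 − 1·109) = 4·191 − 7·109. So 109·(-7) + 191·4 = 1.
Multiplying through by 384: u = (-7)·384 = -2688, v = 4·384 = 1536 is a solution.
The general solution is u = -2688 + 191k, v = 1536 − 109k; taking k = 15 gives the smaller pair u = 177, v = -99.
Check: 109·177 + 191·(-99) = 19293 − 18909 = 384. ✓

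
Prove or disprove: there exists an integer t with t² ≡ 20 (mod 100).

Work modulo the divisor 25 of 100. If t² ≡ 20 (mod 100) then t² ≡ 20 (mod 25).
Since (25 − t)² ≡ t² (mod 25), it suffices to square t = 0, 1, …, 12: the residues are 0, 1, 4, 9, 16, 0, 11, 24, 14, 6, 0, 21, 19.
The set of squares mod 25 is therefore {0, 1, 4, 6, 9, 11, 14, 16, 19, 21, 24}, which does not contain 20.
Hence no integer t has t² ≡ 20 (mod 100).

No such integer exists.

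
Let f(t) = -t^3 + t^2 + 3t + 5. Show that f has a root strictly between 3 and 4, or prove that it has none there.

The endpoint values f(3) = -4 and f(4) = -31 are both negative. Claim: f(t) < 0 for every t in (3, 4).
Shift to the endpoint 3: with t = 3 + u (0 < u < 1), one computes f(3 + u) = -u^3 - 8u^2 - 18u - 4.
The nonzero coefficients here are all negative, so for u > 0 every term is negative (or zero), and the constant term -4 is strictly negative.
Therefore f(t) < 0 throughout (3, 4), and f has no zero there.

No such root exists.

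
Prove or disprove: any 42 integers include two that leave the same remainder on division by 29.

True.

Each integer lies in one of the 29 residue classes modulo 29.
With 42 integers and only 29 classes, the pigeonhole principle forces two of them, say a and b, into the same class.
That is, a and b leave the same remainder on division by 29, as claimed.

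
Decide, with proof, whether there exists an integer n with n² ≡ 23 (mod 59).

Apply Euler's criterion with the prime 59: 23 is a quadratic residue iff 23^29 ≡ 1 (mod 59), and a non-residue iff it is ≡ −1.
Squaring successively (mod 59): 23^2 = 529 ≡ 57; 23^4 ≡ 57² = 3249 ≡ 4; 23^8 ≡ 4² = 16 ≡ 16; 23^16 ≡ 16² = 256 ≡ 20.
Since 29 = 16 + 8 + 4 + 1, 23^29 ≡ 20 · 16 · 4 · 23; multiplying out mod 59: 20·16 = 320 ≡ 25, then 25·4 = 100 ≡ 41, then 41·23 = 943 ≡ 58. Thus 23^29 ≡ 58 ≡ −1 (mod 59).
By Euler's criterion 23 is a quadratic non-residue mod 59: no n satisfies n² ≡ 23 (mod 59).

There is no such integer.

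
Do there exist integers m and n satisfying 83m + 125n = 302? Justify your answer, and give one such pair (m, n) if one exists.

Since gcd(83, 125) = 1, every integer is an integer combination of 83 and 125.
Dividing repeatedly: 125 = 1·83 + 42, 83 = 1·42 + 41, 42 = 1·41 + 1, 41 = 41·1 + 0.
Back-substituting, 1 = 42 − 1·41 = 42 − (83 − 1·42) = −83 + 2·42 = −83 + 2·(125 − 1·83) = 2·125 − 3·83; that is, 83·(-3) + 125·2 = 1.
Scaling by 302 gives the particular solution (m, n) = (-906, 604).
Shifting by a multiple of (125, −83) keeps it a solution: m = -906 + 8·125 = 94, n = 604 − 8·83 = -60.
Indeed 83·94 + 125·(-60) = 7802 − 7500 = 302.

m = 94, n = -60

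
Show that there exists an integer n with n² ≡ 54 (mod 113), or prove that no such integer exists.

113 is prime, so by Euler's criterion 54 is a square mod 113 iff 54^((113−1)/2) = 54^56 ≡ 1 (mod 113).
Squaring successively (mod 113): 54^2 = 2916 ≡ 91; 54^4 ≡ 91² = 8281 ≡ 32; 54^8 ≡ 32² = 1024 ≡ 7; 54^16 ≡ 7² = 49 ≡ 49; 54^32 ≡ 49² = 2401 ≡ 28.
Since 56 = 32 + 16 + 8, 54^56 ≡ 28 · 49 · 7; multiplying out mod 113: 28·49 = 1372 ≡ 16, then 16·7 = 112 ≡ 112. Thus 54^56 ≡ 112 ≡ −1 (mod 113).
The value −1 means 54 is a non-residue modulo 113, so n² ≡ 54 (mod 113) is impossible.

There is no such integer.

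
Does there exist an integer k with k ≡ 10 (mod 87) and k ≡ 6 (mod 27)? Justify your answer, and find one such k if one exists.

gcd(87, 27) = 3. If k ≡ 10 (mod 87) and k ≡ 6 (mod 27), then k ≡ 10 (mod 3) and k ≡ 6 (mod 3).
However 10 ≡ 1 and 6 ≡ 0 (mod 3), and 1 ≠ 0.
Therefore no such k exists.

There is no such integer.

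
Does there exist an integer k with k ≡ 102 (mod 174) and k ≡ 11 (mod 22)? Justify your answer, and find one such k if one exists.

Reduce both congruences modulo 2, which divides 174 and 22: they say k ≡ 102 (mod 2) and k ≡ 11 (mod 2).
These are incompatible: 102 − 11 = 91 is not divisible by 2.
So no integer satisfies both congruences.

No, no such integer exists.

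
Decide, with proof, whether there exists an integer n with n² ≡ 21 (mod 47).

n = 16

Take n = 16. Then 16² = 256 = 5·47 + 21, so 16² ≡ 21 (mod 47).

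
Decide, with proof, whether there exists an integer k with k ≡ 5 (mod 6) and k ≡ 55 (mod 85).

The moduli 6 and 85 are coprime, so by the Chinese Remainder Theorem a unique solution modulo 510 exists.
Write k = 5 + 6t and require 5 + 6t ≡ 55 (mod 85), i.e. 6t ≡ 50 (mod 85).
Note 6·71 = 426 ≡ 1 (mod 85) (as 426 − 1 = 5·85), so 6⁻¹ ≡ 71.
Multiplying by 71: t ≡ 71·50 = 3550 ≡ 65 (mod 85).
With t = 65: k = 5 + 6·65 = 395.
Indeed 395 ≡ 5 (mod 6) and 395 ≡ 55 (mod 85).

k = 395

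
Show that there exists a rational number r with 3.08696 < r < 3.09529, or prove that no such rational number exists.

Look for a denominator N such that an integer falls strictly between N·3.08696 and N·3.09529. N = 11 works: 11·3.08696 = 33.95656 < 34 < 34.04819 = 11·3.09529.
So r = 34/11 works: it is a ratio of integers, and dividing 11·3.08696 < 34 < 11·3.09529 through by 11 gives 3.08696 < 34/11 < 3.09529.

r = 34/11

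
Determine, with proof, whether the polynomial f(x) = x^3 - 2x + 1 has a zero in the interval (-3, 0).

Such a root exists.

f(-3) = -20 and f(0) = 1, which have opposite signs.
Since f is a polynomial it is continuous on [-3, 0].
By the Intermediate Value Theorem f must vanish at some point of (-3, 0).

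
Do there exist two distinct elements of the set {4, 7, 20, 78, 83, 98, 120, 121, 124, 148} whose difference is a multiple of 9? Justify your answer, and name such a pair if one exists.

4 mod 9 = 4 and 121 mod 9 = 4, so 121 − 4 = 117 = 13·9.

4 and 121 are such a pair.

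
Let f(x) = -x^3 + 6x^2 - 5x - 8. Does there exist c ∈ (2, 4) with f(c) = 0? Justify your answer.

Yes, such a c exists.

f(2) = -2 and f(4) = 4, which have opposite signs.
As a polynomial, f is continuous on every closed interval.
The Intermediate Value Theorem then guarantees some c ∈ (2, 4) with f(c) = 0.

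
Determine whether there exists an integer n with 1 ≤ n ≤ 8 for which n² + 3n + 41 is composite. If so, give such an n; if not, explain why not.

At n = 4: 4² + 3·4 + 41 = 69 = 3·23, which is composite.

n = 4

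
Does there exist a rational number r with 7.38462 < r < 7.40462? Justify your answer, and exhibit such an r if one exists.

Scale by 5: the interval becomes (36.92310, 37.02310), which contains the integer 37.
So r = 37/5 works: it is a ratio of integers, and dividing 5·7.38462 < 37 < 5·7.40462 through by 5 gives 7.38462 < 37/5 < 7.40462.

r = 37/5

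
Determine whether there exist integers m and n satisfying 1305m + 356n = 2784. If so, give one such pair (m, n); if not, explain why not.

1305 and 356 are coprime, so 1305m + 356n ranges over all of ℤ.
Run the Euclidean algorithm on 1305 and 356: 1305 = 3·356 + 237, 356 = 1·237 + 119, 237 = 1·119 + 118, 119 = 1·118 + 1, 118 = 118·1 + 0.
Working back up the chain: 1 = 119 − 1·118 = 119 − (237 − 1·119) = −237 + 2·119 = −237 + 2·(356 − 1·237) = 2·356 − 3·237 = 2·356 − 3·(1305 − 3·356) = −3·1305 + 11·356. So 1305·(-3) + 356·11 = 1.
Times 2784: 1305·(-8352) + 356·30624 = 2784, so (-8352, 30624) solves it.
Shifting by a multiple of (356, −1305) keeps it a solution: m = -8352 + 24·356 = 192, n = 30624 − 24·1305 = -696.
Indeed 1305·192 + 356·(-696) = 250560 − 247776 = 2784.

m = 192, n = -696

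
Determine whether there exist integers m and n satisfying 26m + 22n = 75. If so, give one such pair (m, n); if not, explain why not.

No such integers exist.

gcd(26, 22) = 2, so every integer of the form 26m + 22n is a multiple of 2.
But 75 is not a multiple of 2 (it leaves remainder 1).
Hence no integers m, n satisfy the equation.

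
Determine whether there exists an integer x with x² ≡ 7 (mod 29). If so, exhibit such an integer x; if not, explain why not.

Take x = 6. Then 6² = 36 = 1·29 + 7, so 6² ≡ 7 (mod 29).

x = 6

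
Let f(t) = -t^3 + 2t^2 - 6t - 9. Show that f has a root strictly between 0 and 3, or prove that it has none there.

No such root exists.

f(0) = -9 and f(3) = -36, both negative.
f'(t) = -3t^2 + 4t - 6 has discriminant 4² − 4·(-3)·(-6) = -56 < 0, so f' has no real roots and is negative for every real t.
Hence f is strictly decreasing on ℝ, and in particular on [0, 3]. A strictly monotone function with same-sign endpoint values stays negative on the whole interval, so f has no zero in (0, 3).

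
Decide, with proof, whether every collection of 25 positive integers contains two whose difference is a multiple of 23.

Partition the integers by their residue mod 23; there are 23 classes.
Since 25 > 23, two of the 25 integers must share a residue class by the pigeonhole principle; call them a and b.
Equal remainders mean a − b ≡ 0 (mod 23), so 23 divides their difference.

Yes.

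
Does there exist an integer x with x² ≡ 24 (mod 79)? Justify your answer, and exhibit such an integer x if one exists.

No such integer exists.

79 is prime, so by Euler's criterion 24 is a square mod 79 iff 24^((79−1)/2) = 24^39 ≡ 1 (mod 79).
Squaring successively (mod 79): 24^2 = 576 ≡ 23; 24^4 ≡ 23² = 529 ≡ 55; 24^8 ≡ 55² = 3025 ≡ 23; 24^16 ≡ 23² = 529 ≡ 55; 24^32 ≡ 55² = 3025 ≡ 23.
Since 39 = 32 + 4 + 2 + 1, 24^39 ≡ 23 · 55 · 23 · 24; multiplying out mod 79: 23·55 = 1265 ≡ 1, then 1·23 = 23 ≡ 23, then 23·24 = 552 ≡ 78. Thus 24^39 ≡ 78 ≡ −1 (mod 79).
By Euler's criterion 24 is a quadratic non-residue mod 79: no x satisfies x² ≡ 24 (mod 79).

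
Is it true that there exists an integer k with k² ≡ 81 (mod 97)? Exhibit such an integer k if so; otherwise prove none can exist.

k = 88

k = 88 works: 88² = 7744, and 7744 − 81 = 7663 = 79·97.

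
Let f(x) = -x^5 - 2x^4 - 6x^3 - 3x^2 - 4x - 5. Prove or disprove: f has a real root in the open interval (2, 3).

f(2) = -137 and f(3) = -611, both negative, so a sign-change argument is unavailable; we show f keeps this sign on the whole interval.
Shift to the endpoint 2: with x = 2 + u (0 < u < 1), one computes f(2 + u) = -u^5 - 12u^4 - 62u^3 - 167u^2 - 232u - 137.
All 6 nonzero coefficients of this polynomial in u are negative; hence for u > 0 the value is a sum of negative terms (the constant -137 among them).
So f is strictly negative on (2, 3); no root exists in the interval.

No.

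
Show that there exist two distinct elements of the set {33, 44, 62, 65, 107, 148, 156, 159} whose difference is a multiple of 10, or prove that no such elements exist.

There is no such pair.

Residues mod 10: 33↦3, 44↦4, 62↦2, 65↦5, 107↦7, 148↦8, 156↦6, 159↦9.
All 8 residues are distinct, so no two elements differ by a multiple of 10.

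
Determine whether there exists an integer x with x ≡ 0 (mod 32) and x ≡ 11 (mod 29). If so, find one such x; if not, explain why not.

x = 736

Since 32 and 29 share no common factor, CRT says the pair of congruences has a solution (unique mod 928).
Any solution of the first congruence is x = 0 + 32t; substituting into the second, 32t ≡ 11 − 0 ≡ 11 (mod 29).
32 ≡ 3 (mod 29), so this reads 3t ≡ 11 (mod 29). Invert 3 mod 29 by the Euclidean algorithm: 29 = 9·3 + 2, 3 = 1·2 + 1, 2 = 2·1 + 0; back-substituting, 1 = 3 − 1·2 = 3 − (29 − 9·3) = −29 + 10·3. Hence 3·10 ≡ 1, so 3⁻¹ ≡ 10 (mod 29).
Multiplying by 10: t ≡ 10·11 = 110 ≡ 23 (mod 29).
Taking t = 23 gives x = 0 + 32·23 = 736.
Verify: 736 = 23·32 + 0 and 736 = 25·29 + 11. ✓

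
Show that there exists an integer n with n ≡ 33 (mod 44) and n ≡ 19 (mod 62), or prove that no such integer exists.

n = 825

Here gcd(44, 62) = 2, and both 33 and 19 leave remainder 1 mod 2, so the system is consistent.
Put n = 33 + 44t, so we need 44t ≡ 48 (mod 62), equivalently (divide by 2) 22t ≡ 24 (mod 31).
Note 22·24 = 528 ≡ 1 (mod 31) (as 528 − 1 = 17·31), so 22⁻¹ ≡ 24.
Multiplying by 24: t ≡ 24·24 = 576 ≡ 18 (mod 31).
Then n = 33 + 44·18 = 825.
Check: 825 mod 44 = 33, 825 mod 62 = 19. ✓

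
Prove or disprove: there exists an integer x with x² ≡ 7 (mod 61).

There is no such integer.

61 is prime, so by Euler's criterion 7 is a square mod 61 iff 7^((61−1)/2) = 7^30 ≡ 1 (mod 61).
Squaring successively (mod 61): 7^2 = 49 ≡ 49; 7^4 ≡ 49² = 2401 ≡ 22; 7^8 ≡ 22² = 484 ≡ 57; 7^16 ≡ 57² = 3249 ≡ 16.
Since 30 = 16 + 8 + 4 + 2, 7^30 ≡ 16 · 57 · 22 · 49; multiplying out mod 61: 16·57 = 912 ≡ 58, then 58·22 = 1276 ≡ 56, then 56·49 = 2744 ≡ 60. Thus 7^30 ≡ 60 ≡ −1 (mod 61).
By Euler's criterion 7 is a quadratic non-residue mod 61: no x satisfies x² ≡ 7 (mod 61).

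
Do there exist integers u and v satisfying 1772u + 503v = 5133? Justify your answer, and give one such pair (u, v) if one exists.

u = 337, v = -1177

Since gcd(1772, 503) = 1, every integer is an integer combination of 1772 and 503.
Dividing repeatedly: 1772 = 3·503 + 263, 503 = 1·263 + 240, 263 = 1·240 + 23, 240 = 10·23 + 10, 23 = 2·10 + 3, 10 = 3·3 + 1, 3 = 3·1 + 0.
Unwinding: 1 = 10 − 3·3 = 10 − 3·(23 − 2·10) = −3·23 + 7·10 = −3·23 + 7·(240 − 10·23) = 7·240 − 73·23 = 7·240 − 73·(263 − 1·240) = −73·263 + 80·240 = −73·263 + 80·(503 − 1·263) = 80·503 − 153·263 = 80·503 − 153·(1772 − 3·503) = −153·1772 + 539·503, i.e. 1772·(-153) + 503·539 = 1.
Scaling by 5133 gives the particular solution (u, v) = (-785349, 2766687).
Shifting by a multiple of (503, −1772) keeps it a solution: u = -785349 + 1562·503 = 337, v = 2766687 − 1562·1772 = -1177.
Check: 1772·337 + 503·(-1177) = 597164 − 592031 = 5133. ✓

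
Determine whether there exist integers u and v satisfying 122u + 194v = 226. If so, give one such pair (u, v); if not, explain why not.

Every value of 122u + 194v is a multiple of gcd(122, 194) = 2; since 2 ∣ 226, solutions exist.
Dividing through by 2 reduces the equation to 61u + 97v = 113.
Euclidean algorithm: 97 = 1·61 + 36, 61 = 1·36 + 25, 36 = 1·25 + 11, 25 = 2·11 + 3, 11 = 3·3 + 2, 3 = 1·2 + 1, 2 = 2·1 + 0.
Unwinding: 1 = 3 − 1·2 = 3 − (11 − 3·3) = −11 + 4·3 = −11 + 4·(25 − 2·11) = 4·25 − 9·11 = 4·25 − 9·(36 − 1·25) = −9·36 + 13·25 = −9·36 + 13·(61 − 1·36) = 13·61 − 22·36 = 13·61 − 22·(97 − 1·61) = −22·97 + 35·61, i.e. 61·35 + 97·(-22) = 1.
Multiplying through by 113: u = 35·113 = 3955, v = (-22)·113 = -2486 is a solution.
Subtracting 40·97 from u and adding 40·61 to v gives the tidier solution (75, -46).
Indeed 122·75 + 194·(-46) = 9150 − 8924 = 226.

u = 75, v = -46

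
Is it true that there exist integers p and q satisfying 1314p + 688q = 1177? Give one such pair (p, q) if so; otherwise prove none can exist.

Any value of 1314p + 688q is a multiple of gcd(1314, 688) = 2.
However 1177 leaves remainder 1 on division by 2.
So the equation is unsolvable over ℤ.

No such integers exist.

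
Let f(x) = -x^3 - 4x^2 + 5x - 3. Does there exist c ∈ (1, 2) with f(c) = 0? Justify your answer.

The endpoint values f(1) = -3 and f(2) = -17 are both negative. Claim: f(x) < 0 for every x in (1, 2).
Shift to the endpoint 1: with x = 1 + u (0 < u < 1), one computes f(1 + u) = -u^3 - 7u^2 - 6u - 3.
The nonzero coefficients here are all negative, so for u > 0 every term is negative (or zero), and the constant term -3 is strictly negative.
Therefore f(x) < 0 throughout (1, 2), and f has no zero there.

No such root exists.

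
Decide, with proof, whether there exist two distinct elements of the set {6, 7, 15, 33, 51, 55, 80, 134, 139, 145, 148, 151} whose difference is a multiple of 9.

The pair (6, 15) works.

6 mod 9 = 6 and 15 mod 9 = 6, so 15 − 6 = 9 = 1·9.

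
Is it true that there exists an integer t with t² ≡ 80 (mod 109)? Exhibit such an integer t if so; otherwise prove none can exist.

t = 84 works: 84² = 7056, and 7056 − 80 = 6976 = 64·109.

t = 84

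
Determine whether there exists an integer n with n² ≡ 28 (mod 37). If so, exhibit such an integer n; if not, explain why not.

Take n = 19. Then 19² = 361 = 9·37 + 28, so 19² ≡ 28 (mod 37).

n = 19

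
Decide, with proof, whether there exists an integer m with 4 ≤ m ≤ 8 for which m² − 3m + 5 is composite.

m = 8

At m = 8: 8² − 3·8 + 5 = 45 = 3·15, which is composite.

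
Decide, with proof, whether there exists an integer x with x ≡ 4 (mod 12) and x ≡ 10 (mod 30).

x = 40

Here gcd(12, 30) = 6, and both 4 and 10 leave remainder 4 mod 6, so the system is consistent.
List candidates x ≡ 4 (mod 12): 4, 16, 28, 40. Modulo 30 these are 4, 16, 28, 10; 40 gives 10 as required.
Indeed 40 ≡ 4 (mod 12) and 40 ≡ 10 (mod 30).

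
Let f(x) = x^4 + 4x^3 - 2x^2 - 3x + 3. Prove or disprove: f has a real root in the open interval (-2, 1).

Such a root exists.

f(-2) = -15 and f(1) = 3, which have opposite signs.
Since f is a polynomial it is continuous on [-2, 1].
By the Intermediate Value Theorem, f takes the value 0 somewhere in the open interval.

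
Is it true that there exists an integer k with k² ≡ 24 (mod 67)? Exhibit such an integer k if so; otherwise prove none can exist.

k = 52 works: 52² = 2704, and 2704 − 24 = 2680 = 40·67.

k = 52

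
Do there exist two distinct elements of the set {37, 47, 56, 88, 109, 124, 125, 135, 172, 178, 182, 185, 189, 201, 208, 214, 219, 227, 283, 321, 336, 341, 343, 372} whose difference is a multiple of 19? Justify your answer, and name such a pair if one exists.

Reduce each element mod 19: 37↦18, 47↦9, 56↦18, 88↦12, 109↦14, 124↦10, 125↦11, 135↦2, 172↦1, 178↦7, 182↦11, 185↦14, 189↦18, 201↦11, 208↦18, 214↦5, 219↦10, 227↦18, 283↦17, 321↦17, 336↦13, 341↦18, 343↦1, 372↦11. The residue 18 repeats (at 37 and 56), and 56 − 37 = 19 = 1·19.

The pair (37, 56) works.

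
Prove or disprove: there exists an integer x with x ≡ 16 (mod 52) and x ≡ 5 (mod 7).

x = 68

The moduli 52 and 7 are coprime, so by the Chinese Remainder Theorem a unique solution modulo 364 exists.
Any solution of the first congruence is x = 16 + 52t; substituting into the second, 52t ≡ 5 − 16 ≡ 3 (mod 7).
52 ≡ 3 (mod 7), so this reads 3t ≡ 3 (mod 7). Since 3·5 = 15 = 2·7 + 1, the inverse of 3 mod 7 is 5.
Multiplying by 5: t ≡ 5·3 = 15 ≡ 1 (mod 7).
Taking t = 1 gives x = 16 + 52·1 = 68.
Indeed 68 ≡ 16 (mod 52) and 68 ≡ 5 (mod 7).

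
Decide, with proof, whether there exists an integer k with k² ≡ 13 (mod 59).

No such integer exists.

59 is prime, so by Euler's criterion 13 is a square mod 59 iff 13^((59−1)/2) = 13^29 ≡ 1 (mod 59).
Squaring successively (mod 59): 13^2 = 169 ≡ 51; 13^4 ≡ 51² = 2601 ≡ 5; 13^8 ≡ 5² = 25 ≡ 25; 13^16 ≡ 25² = 625 ≡ 35.
Since 29 = 16 + 8 + 4 + 1, 13^29 ≡ 35 · 25 · 5 · 13; multiplying out mod 59: 35·25 = 875 ≡ 49, then 49·5 = 245 ≡ 9, then 9·13 = 117 ≡ 58. Thus 13^29 ≡ 58 ≡ −1 (mod 59).
By Euler's criterion 13 is a quadratic non-residue mod 59: no k satisfies k² ≡ 13 (mod 59).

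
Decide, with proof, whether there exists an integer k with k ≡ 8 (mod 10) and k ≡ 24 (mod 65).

Reduce both congruences modulo 5, which divides 10 and 65: they say k ≡ 8 (mod 5) and k ≡ 24 (mod 5).
These are incompatible: 8 − 24 = -16 is not divisible by 5.
Therefore no such k exists.

No, no such integer exists.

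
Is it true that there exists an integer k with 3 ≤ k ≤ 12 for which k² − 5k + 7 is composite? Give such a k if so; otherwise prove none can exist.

At k = 12: 12² − 5·12 + 7 = 91 = 7·13, which is composite.

k = 12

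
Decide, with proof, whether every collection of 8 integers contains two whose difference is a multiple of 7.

Yes.

Partition the integers by their residue mod 7; there are 7 classes.
With 8 integers and only 7 classes, the pigeonhole principle forces two of them, say a and b, into the same class.
Their difference a − b is then a multiple of 7.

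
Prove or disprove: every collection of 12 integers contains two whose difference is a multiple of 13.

Consider the 12 integers 27, 28, …, 38. They lie in distinct residue classes modulo 13, since 12 ≤ 13.
The differences between them range over 1, …, 11, none of which is divisible by 13.

No, the set {27, 28, 29, 30, 31, 32, 33, 34, 35, 36, 37, 38} is a counterexample.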